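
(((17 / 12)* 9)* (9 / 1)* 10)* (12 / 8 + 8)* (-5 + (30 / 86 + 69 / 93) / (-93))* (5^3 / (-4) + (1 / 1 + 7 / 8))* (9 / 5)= 2888778.46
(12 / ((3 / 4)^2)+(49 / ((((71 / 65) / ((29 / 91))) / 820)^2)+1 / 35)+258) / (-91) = -1484554917653 / 48166755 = -30821.15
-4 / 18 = -2 / 9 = -0.22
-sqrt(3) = -1.73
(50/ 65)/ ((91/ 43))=430/ 1183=0.36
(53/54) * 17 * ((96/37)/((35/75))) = 72080/777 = 92.77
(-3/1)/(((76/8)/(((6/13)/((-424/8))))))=36/13091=0.00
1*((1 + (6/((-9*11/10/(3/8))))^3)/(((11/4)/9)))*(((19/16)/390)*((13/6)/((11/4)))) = 199937/25768160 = 0.01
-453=-453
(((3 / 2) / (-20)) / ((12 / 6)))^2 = 9 / 6400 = 0.00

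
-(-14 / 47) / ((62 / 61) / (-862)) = -368074 / 1457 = -252.62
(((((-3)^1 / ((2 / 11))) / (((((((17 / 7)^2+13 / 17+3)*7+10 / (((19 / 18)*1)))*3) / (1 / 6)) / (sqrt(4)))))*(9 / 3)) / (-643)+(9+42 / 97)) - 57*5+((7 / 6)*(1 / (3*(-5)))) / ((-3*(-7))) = -134850496651796 / 489350079945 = -275.57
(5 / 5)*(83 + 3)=86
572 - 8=564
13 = 13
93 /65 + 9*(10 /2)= 3018 /65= 46.43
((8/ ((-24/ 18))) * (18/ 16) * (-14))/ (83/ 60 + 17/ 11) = 62370/ 1933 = 32.27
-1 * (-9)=9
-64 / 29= -2.21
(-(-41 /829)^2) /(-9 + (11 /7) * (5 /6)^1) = 70602 /221978843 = 0.00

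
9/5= 1.80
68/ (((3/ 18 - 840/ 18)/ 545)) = -74120/ 93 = -796.99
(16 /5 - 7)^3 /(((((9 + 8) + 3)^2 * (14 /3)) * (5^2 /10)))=-20577 /1750000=-0.01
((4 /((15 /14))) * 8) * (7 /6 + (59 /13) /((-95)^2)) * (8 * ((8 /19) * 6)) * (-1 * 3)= -23557746688 /11145875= -2113.58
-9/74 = -0.12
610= 610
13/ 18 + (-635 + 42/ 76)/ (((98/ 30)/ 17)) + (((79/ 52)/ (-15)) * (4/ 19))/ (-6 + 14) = -14382705133/ 4357080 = -3301.00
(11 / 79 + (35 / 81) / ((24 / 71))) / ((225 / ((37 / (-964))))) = -0.00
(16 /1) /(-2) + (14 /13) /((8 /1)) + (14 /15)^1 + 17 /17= -5.93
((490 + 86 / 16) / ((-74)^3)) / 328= -3963 / 1063307776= -0.00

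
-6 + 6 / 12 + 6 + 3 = 7 / 2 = 3.50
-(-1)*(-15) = -15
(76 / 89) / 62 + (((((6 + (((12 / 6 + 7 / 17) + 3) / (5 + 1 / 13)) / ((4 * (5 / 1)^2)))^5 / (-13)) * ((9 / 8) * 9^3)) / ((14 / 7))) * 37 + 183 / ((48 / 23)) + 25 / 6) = -1126442578278514062611202601920277 / 123025275009314535000000000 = -9156188.26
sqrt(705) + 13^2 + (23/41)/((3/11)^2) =sqrt(705) + 65144/369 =203.09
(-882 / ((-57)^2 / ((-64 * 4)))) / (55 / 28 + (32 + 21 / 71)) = 49874944 / 24587349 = 2.03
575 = 575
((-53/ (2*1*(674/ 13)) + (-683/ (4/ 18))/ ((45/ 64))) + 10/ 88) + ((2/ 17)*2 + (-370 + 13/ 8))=-11947739937/ 2520760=-4739.74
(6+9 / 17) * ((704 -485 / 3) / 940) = 60199 / 15980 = 3.77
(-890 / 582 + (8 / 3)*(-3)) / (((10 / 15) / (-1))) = 2773 / 194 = 14.29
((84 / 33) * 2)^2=3136 / 121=25.92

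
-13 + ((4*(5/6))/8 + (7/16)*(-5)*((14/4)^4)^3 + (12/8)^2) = -1453337187721/196608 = -7392055.19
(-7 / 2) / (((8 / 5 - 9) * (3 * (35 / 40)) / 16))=320 / 111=2.88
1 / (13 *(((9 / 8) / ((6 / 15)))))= 16 / 585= 0.03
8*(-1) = -8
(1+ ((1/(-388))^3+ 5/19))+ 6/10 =10338759649/5549051840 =1.86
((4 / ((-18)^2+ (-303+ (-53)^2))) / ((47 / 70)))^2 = 784 / 176916601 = 0.00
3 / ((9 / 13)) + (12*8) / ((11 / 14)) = 4175 / 33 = 126.52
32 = 32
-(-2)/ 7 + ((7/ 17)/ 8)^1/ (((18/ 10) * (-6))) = 14443/ 51408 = 0.28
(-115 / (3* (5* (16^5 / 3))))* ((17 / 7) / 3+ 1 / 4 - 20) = 36593 / 88080384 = 0.00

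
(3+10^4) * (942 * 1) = 9422826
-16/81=-0.20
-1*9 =-9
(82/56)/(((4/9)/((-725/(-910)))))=53505/20384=2.62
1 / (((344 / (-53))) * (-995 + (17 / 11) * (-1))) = 583 / 3770928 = 0.00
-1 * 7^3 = -343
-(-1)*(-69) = -69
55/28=1.96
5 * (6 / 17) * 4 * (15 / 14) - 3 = 543 / 119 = 4.56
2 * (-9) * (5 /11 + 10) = -2070 /11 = -188.18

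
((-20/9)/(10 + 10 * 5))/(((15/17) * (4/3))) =-17/540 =-0.03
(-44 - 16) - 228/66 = -698/11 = -63.45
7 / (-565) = -7 / 565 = -0.01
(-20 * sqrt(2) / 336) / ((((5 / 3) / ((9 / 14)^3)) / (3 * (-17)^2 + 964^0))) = -22599 * sqrt(2) / 2744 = -11.65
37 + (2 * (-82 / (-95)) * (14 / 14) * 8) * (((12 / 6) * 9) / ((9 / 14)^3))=7484971 / 7695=972.71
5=5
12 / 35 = 0.34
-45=-45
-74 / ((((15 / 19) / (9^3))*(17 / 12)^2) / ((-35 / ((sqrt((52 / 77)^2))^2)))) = 127618487766 / 48841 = 2612937.65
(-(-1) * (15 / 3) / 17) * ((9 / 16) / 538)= 45 / 146336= 0.00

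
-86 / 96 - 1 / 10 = -239 / 240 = -1.00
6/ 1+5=11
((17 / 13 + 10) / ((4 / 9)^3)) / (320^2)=107163 / 85196800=0.00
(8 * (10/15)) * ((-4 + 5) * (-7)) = -112/3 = -37.33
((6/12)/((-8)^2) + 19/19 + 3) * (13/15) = 2223/640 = 3.47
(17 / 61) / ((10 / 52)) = 1.45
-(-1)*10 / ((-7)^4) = 10 / 2401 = 0.00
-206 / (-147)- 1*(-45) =6821 / 147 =46.40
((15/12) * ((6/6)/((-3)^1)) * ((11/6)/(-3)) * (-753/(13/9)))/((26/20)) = -69025/676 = -102.11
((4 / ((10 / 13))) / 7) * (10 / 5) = 52 / 35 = 1.49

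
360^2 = 129600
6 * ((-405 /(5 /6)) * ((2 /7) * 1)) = -5832 /7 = -833.14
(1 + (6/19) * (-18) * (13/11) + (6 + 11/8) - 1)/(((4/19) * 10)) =1099/3520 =0.31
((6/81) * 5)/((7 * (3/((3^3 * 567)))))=270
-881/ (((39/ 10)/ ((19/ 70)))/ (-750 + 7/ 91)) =163188511/ 3549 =45981.55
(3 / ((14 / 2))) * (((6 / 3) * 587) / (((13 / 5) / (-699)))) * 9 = -110784510 / 91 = -1217412.20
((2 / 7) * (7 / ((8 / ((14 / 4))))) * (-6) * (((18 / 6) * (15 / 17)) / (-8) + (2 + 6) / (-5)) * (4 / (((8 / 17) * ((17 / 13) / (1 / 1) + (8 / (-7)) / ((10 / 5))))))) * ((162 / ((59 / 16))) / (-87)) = -67746861 / 1146370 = -59.10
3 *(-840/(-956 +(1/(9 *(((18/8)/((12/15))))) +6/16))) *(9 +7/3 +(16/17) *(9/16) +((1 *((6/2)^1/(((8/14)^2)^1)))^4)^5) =48146108847807054789350704048220831072823991190775/994221519634901675728821026816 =48425937174933895318.60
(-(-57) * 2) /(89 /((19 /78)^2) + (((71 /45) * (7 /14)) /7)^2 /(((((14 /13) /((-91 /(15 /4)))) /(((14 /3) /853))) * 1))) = 22392194910750 /294620777439131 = 0.08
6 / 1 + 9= 15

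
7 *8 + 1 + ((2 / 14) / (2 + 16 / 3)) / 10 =87783 / 1540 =57.00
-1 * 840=-840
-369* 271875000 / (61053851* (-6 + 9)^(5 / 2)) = -3715625000* sqrt(3) / 61053851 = -105.41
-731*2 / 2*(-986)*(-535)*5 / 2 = -964024525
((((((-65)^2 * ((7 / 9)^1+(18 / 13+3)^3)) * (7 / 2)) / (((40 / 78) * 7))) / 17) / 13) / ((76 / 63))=2597385 / 1976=1314.47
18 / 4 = 9 / 2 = 4.50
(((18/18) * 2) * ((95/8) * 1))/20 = 19/16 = 1.19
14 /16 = 7 /8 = 0.88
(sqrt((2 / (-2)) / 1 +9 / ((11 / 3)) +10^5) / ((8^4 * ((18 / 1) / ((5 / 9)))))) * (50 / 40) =25 * sqrt(84029) / 2433024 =0.00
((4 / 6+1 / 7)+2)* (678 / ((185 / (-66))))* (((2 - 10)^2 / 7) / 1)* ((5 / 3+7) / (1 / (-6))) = 2928786432 / 9065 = 323087.31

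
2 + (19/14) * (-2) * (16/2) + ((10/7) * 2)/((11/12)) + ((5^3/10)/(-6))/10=-31057/1848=-16.81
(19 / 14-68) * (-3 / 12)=933 / 56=16.66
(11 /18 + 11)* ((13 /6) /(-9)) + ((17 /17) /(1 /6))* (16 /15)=17519 /4860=3.60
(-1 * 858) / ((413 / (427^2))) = -22348326 / 59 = -378785.19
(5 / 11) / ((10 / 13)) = 13 / 22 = 0.59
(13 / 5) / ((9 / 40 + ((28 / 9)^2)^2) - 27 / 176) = 15011568 / 541310623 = 0.03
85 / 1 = 85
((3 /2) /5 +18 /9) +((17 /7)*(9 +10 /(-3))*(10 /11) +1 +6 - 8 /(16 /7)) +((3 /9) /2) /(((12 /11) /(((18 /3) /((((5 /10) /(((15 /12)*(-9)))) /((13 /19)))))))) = 737173 /175560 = 4.20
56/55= 1.02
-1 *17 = -17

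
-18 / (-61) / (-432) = -1 / 1464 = -0.00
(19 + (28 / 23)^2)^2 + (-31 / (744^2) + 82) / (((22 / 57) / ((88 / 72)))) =20362541896589 / 29981045376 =679.18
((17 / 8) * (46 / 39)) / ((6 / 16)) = 782 / 117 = 6.68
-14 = -14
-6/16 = -3/8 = -0.38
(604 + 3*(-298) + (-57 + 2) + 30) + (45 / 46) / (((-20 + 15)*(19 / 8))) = -137691 / 437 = -315.08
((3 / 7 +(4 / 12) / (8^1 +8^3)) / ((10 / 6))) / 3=4687 / 54600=0.09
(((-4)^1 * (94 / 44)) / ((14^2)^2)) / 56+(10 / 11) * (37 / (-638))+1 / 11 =144121839 / 3774448832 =0.04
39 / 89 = 0.44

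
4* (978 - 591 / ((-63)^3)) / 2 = 163031038 / 83349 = 1956.00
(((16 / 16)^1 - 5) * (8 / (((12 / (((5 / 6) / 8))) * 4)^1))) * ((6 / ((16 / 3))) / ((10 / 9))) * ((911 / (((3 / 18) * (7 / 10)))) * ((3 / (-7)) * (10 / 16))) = 1844775 / 12544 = 147.06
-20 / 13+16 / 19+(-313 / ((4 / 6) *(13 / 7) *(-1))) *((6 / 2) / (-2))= -28873 / 76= -379.91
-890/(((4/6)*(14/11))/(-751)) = 11028435/14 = 787745.36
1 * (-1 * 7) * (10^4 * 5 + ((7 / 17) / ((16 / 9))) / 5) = -476000441 / 1360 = -350000.32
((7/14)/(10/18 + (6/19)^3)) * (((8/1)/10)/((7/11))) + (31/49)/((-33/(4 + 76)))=-19378094/41856045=-0.46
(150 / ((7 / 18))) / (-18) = -150 / 7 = -21.43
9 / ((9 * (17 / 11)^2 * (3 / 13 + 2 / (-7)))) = -11011 / 1445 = -7.62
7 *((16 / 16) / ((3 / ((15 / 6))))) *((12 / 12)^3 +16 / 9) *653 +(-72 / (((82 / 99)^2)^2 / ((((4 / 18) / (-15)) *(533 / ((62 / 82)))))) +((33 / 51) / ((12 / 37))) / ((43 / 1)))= 250518396780623 / 20570296140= 12178.65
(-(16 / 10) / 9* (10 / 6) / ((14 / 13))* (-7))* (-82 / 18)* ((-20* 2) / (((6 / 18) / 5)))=426400 / 81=5264.20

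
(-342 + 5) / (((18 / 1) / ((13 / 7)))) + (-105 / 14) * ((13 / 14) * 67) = -126347 / 252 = -501.38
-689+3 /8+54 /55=-302563 /440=-687.64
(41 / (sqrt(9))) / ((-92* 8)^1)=-41 / 2208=-0.02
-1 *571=-571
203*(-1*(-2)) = 406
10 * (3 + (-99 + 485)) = 3890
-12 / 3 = -4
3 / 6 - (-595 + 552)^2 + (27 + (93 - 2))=-1730.50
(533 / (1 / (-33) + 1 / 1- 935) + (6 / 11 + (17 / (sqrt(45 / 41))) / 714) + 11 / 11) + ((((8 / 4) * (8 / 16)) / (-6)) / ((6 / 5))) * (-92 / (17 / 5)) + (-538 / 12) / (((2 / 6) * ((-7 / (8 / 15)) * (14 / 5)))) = sqrt(205) / 630 + 1641046381 / 195529257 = 8.42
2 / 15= 0.13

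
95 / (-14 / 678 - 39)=-32205 / 13228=-2.43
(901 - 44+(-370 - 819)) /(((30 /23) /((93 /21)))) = -118358 /105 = -1127.22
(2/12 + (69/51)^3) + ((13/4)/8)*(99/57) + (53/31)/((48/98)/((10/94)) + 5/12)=15128287354721/4100615719392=3.69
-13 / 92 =-0.14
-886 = -886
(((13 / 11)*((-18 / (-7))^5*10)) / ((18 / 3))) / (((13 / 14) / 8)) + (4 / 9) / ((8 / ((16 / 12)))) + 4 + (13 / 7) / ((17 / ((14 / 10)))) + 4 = 116140227691 / 60613245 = 1916.09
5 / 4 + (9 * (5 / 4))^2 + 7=2157 / 16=134.81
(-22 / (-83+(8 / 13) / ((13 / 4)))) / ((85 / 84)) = 104104 / 396525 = 0.26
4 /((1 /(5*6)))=120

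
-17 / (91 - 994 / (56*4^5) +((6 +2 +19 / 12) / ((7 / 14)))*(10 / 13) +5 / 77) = -209104896 / 1301262115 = -0.16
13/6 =2.17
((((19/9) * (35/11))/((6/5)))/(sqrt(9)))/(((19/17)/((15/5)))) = 2975/594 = 5.01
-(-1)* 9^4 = 6561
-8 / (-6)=4 / 3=1.33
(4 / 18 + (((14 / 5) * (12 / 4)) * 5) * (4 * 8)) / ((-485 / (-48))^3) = 148660224 / 114084125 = 1.30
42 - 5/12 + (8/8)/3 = 503/12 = 41.92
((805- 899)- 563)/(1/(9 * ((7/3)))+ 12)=-13797/253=-54.53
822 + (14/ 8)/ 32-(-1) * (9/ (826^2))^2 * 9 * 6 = 3061335208718695/ 3724004321408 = 822.05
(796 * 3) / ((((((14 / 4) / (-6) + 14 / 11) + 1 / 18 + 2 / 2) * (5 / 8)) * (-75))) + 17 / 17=-2435353 / 86375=-28.20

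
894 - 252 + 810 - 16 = 1436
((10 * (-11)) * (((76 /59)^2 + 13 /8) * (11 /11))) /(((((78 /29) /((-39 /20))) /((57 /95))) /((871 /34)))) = 76237042167 /18936640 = 4025.90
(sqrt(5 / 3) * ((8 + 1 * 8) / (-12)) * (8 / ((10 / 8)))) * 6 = -256 * sqrt(15) / 15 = -66.10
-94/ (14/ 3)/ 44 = -141/ 308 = -0.46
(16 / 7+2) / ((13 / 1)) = 30 / 91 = 0.33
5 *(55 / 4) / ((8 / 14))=1925 / 16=120.31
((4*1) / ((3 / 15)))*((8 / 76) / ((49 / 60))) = 2400 / 931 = 2.58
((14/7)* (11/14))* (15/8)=165/56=2.95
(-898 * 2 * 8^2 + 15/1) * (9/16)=-1034361/16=-64647.56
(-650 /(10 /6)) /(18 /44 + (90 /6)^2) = -2860 /1653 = -1.73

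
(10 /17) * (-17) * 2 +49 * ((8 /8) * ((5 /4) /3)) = 5 /12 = 0.42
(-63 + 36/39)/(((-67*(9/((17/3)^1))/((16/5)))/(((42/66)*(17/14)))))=621928/431145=1.44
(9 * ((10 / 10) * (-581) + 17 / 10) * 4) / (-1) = 104274 / 5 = 20854.80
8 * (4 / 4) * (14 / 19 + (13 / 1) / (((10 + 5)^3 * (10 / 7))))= 1896916 / 320625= 5.92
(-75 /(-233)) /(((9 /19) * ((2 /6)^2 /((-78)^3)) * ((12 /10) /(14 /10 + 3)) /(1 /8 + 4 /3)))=-3615987375 /233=-15519259.12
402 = 402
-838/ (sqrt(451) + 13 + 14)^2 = -0.36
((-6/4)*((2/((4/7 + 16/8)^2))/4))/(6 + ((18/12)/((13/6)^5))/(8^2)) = -18193357/962470188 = -0.02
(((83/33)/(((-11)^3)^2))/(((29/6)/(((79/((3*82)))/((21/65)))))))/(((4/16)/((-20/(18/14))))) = -34096400/1876789951839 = -0.00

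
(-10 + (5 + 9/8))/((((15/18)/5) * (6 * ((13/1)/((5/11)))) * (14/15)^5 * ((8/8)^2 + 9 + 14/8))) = -117703125/7229430208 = -0.02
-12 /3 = -4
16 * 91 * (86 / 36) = 31304 / 9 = 3478.22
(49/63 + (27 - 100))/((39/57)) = -950/9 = -105.56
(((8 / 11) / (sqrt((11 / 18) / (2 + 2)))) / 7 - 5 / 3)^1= -5 / 3 + 48* sqrt(22) / 847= -1.40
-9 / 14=-0.64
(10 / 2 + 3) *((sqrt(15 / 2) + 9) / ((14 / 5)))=10 *sqrt(30) / 7 + 180 / 7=33.54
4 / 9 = 0.44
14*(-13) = -182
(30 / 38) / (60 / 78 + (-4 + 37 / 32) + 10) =2080 / 20881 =0.10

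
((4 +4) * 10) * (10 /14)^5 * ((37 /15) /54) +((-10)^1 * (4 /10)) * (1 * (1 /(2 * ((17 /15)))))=-25116010 /23143239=-1.09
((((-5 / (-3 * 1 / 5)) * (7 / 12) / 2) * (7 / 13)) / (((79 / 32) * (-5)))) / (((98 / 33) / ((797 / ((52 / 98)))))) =-2147915 / 40053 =-53.63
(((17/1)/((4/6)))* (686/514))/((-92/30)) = -262395/23644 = -11.10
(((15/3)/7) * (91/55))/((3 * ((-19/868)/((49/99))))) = -552916/62073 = -8.91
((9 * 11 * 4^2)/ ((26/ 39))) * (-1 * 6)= -14256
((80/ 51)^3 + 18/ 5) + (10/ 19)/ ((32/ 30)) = 801797261/ 100814760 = 7.95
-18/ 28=-0.64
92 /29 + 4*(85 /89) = 18048 /2581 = 6.99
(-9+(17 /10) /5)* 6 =-1299 /25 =-51.96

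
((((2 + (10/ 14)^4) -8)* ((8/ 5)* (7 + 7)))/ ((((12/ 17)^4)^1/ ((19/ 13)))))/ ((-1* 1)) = 21869055119/ 28894320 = 756.86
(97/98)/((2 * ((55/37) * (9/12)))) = 0.44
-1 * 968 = -968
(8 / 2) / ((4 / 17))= 17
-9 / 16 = -0.56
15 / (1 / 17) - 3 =252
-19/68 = -0.28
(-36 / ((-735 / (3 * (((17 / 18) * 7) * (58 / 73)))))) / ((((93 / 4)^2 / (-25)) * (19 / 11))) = -1735360 / 83973141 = -0.02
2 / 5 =0.40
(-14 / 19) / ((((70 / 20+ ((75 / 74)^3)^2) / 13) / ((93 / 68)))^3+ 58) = -1711582823263758835036640215739780796309504 / 134765827180250686945164099559597298391820459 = -0.01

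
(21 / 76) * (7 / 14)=21 / 152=0.14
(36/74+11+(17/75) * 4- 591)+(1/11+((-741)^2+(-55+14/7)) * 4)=67018659601/30525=2195533.48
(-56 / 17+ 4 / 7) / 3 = -108 / 119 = -0.91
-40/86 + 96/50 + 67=68.45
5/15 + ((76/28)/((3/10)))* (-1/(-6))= 116/63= 1.84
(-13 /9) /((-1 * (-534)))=-13 /4806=-0.00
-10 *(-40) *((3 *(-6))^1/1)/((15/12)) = -5760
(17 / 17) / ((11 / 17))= 17 / 11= 1.55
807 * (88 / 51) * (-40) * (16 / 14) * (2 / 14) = -7575040 / 833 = -9093.69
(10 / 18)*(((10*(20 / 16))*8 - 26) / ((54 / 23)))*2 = 8510 / 243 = 35.02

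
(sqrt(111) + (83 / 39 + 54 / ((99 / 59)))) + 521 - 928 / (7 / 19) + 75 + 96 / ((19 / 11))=-104583665 / 57057 + sqrt(111)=-1822.43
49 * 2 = 98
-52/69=-0.75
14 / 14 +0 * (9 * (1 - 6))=1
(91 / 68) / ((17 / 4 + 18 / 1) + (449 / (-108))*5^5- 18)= -2457 / 23845322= -0.00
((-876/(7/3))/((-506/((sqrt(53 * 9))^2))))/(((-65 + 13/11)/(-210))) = 1164.58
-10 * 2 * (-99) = 1980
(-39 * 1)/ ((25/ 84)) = -3276/ 25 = -131.04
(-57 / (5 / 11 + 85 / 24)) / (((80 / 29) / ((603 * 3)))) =-98679141 / 10550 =-9353.47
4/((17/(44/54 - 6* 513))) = -332336/459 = -724.04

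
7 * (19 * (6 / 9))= 266 / 3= 88.67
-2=-2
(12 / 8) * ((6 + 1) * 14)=147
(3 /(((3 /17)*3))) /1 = 17 /3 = 5.67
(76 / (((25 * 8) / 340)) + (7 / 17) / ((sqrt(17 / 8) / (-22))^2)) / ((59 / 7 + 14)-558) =-2255498 / 5417305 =-0.42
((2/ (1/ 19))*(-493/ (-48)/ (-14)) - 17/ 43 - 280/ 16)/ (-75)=661333/ 1083600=0.61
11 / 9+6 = 65 / 9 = 7.22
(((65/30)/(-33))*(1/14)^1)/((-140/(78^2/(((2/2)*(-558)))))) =-2197/6015240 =-0.00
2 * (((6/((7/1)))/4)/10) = 0.04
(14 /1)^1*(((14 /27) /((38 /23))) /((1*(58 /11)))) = 12397 /14877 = 0.83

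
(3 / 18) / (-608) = -1 / 3648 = -0.00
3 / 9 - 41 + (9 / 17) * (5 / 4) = -8161 / 204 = -40.00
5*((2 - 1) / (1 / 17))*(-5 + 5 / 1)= 0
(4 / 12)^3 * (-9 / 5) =-1 / 15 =-0.07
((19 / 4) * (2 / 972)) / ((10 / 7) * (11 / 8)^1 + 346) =133 / 4735098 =0.00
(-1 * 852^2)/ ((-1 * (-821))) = -725904/ 821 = -884.17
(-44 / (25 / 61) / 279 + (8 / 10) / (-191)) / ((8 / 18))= -129556 / 148025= -0.88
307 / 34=9.03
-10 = -10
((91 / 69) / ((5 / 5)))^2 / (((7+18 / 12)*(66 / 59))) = 488579 / 2670921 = 0.18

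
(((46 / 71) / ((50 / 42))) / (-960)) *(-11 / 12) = 1771 / 3408000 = 0.00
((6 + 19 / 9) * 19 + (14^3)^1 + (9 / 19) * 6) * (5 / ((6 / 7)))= 17362205 / 1026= 16922.23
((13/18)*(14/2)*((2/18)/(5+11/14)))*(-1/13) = -49/6561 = -0.01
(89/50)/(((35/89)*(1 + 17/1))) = 7921/31500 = 0.25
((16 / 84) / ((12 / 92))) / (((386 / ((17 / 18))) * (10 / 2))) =391 / 547155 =0.00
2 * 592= 1184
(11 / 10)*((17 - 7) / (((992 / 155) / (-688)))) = -2365 / 2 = -1182.50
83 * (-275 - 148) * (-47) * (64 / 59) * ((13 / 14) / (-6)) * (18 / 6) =-343225584 / 413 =-831054.68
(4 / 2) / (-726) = -1 / 363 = -0.00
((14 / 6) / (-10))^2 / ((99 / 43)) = 2107 / 89100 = 0.02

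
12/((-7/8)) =-96/7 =-13.71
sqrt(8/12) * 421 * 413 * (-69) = -3999079 * sqrt(6) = -9795702.99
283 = 283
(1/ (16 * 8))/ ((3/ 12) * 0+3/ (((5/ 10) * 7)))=7/ 768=0.01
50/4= 25/2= 12.50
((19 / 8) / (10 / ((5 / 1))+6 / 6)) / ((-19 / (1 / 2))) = -1 / 48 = -0.02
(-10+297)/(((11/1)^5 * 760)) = 287/122398760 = 0.00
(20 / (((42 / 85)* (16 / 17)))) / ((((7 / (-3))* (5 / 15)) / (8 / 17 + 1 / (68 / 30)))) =-39525 / 784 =-50.41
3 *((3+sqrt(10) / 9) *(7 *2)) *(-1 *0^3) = 0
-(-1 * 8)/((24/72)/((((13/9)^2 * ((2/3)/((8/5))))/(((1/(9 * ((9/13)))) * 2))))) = 65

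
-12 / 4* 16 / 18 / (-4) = 2 / 3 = 0.67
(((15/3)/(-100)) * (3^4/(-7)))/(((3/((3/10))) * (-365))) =-81/511000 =-0.00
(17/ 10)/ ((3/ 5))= 17/ 6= 2.83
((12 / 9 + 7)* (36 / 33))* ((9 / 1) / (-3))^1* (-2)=600 / 11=54.55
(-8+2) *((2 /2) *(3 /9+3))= -20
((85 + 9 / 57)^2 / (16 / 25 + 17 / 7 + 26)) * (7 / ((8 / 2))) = 801739225 / 1836407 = 436.58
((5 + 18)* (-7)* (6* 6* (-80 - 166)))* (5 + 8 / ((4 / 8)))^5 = 5823176551416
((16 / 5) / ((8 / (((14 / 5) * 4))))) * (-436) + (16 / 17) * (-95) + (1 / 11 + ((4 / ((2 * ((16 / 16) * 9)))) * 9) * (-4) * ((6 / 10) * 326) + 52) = -16621499 / 4675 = -3555.40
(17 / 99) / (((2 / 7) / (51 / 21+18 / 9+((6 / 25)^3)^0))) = 323 / 99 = 3.26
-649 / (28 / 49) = -4543 / 4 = -1135.75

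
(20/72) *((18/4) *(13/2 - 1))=55/8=6.88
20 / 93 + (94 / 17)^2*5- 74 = 2125622 / 26877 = 79.09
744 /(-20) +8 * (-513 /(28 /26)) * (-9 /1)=1199118 /35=34260.51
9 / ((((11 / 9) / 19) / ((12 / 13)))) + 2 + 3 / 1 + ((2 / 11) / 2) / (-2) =38353 / 286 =134.10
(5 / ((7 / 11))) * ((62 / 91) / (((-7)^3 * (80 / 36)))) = -3069 / 436982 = -0.01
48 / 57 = 16 / 19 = 0.84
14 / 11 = 1.27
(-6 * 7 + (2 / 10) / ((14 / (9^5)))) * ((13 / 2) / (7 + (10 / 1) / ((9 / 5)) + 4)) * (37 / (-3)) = -80965287 / 20860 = -3881.37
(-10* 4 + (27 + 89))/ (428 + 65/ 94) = 7144/ 40297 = 0.18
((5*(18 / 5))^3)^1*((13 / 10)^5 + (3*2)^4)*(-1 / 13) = -94749072597 / 162500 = -583071.22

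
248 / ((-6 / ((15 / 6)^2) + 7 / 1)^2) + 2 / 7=1130602 / 159607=7.08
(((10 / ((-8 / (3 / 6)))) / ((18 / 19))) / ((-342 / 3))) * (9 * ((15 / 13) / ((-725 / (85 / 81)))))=-85 / 977184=-0.00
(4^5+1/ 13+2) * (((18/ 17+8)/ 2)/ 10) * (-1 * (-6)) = 3081309/ 1105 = 2788.51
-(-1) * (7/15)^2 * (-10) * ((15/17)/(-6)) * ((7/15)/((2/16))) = 2744/2295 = 1.20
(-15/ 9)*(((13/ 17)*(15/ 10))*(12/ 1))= -390/ 17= -22.94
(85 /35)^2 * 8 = 47.18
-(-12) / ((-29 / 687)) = -8244 / 29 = -284.28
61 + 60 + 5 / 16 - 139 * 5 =-9179 / 16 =-573.69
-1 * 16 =-16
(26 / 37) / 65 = 2 / 185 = 0.01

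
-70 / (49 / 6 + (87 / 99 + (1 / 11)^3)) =-186340 / 24081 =-7.74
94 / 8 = 47 / 4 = 11.75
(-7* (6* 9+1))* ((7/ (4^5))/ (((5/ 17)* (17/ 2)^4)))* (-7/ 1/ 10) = 3773/ 3144320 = 0.00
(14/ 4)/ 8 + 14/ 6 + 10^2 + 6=5221/ 48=108.77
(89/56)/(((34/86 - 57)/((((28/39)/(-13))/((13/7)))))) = 26789/32084988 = 0.00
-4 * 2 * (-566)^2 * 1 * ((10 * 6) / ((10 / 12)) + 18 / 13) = -2444956992 / 13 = -188073614.77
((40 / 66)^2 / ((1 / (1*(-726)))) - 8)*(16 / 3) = -13184 / 9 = -1464.89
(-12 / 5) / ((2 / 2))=-12 / 5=-2.40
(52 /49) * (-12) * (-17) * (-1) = -10608 /49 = -216.49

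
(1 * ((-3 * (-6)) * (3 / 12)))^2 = 81 / 4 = 20.25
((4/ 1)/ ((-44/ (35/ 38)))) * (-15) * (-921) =-483525/ 418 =-1156.76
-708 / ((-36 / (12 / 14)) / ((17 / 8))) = 1003 / 28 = 35.82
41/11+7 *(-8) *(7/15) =-22.41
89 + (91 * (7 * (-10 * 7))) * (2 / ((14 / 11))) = -69981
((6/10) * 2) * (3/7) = 18/35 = 0.51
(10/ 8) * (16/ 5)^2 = 64/ 5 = 12.80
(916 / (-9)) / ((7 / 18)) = -1832 / 7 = -261.71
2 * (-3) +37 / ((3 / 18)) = 216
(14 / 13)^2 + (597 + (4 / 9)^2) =8190913 / 13689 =598.36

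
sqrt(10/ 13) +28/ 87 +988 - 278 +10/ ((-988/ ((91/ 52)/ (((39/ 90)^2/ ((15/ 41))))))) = sqrt(130)/ 13 +211519704073/ 297794562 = 711.16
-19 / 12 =-1.58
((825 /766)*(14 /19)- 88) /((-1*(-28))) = -634601 /203756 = -3.11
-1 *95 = -95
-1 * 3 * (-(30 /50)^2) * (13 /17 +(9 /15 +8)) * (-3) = -64476 /2125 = -30.34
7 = 7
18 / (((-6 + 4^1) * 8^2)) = -9 / 64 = -0.14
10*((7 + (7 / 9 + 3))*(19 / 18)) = 9215 / 81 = 113.77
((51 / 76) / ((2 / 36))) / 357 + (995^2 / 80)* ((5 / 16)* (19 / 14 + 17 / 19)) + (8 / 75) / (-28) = 44477026469 / 5107200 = 8708.69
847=847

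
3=3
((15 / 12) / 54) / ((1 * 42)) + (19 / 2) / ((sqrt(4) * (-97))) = -0.05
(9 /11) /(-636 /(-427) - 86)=-0.01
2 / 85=0.02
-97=-97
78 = 78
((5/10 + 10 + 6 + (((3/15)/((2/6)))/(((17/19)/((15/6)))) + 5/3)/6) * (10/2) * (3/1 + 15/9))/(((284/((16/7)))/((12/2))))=208780/10863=19.22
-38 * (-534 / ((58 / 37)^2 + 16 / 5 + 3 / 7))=324097060 / 97201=3334.30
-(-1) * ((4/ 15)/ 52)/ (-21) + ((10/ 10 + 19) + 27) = 192464/ 4095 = 47.00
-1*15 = -15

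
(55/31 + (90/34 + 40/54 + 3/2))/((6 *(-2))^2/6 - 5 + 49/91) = 2464631/7228332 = 0.34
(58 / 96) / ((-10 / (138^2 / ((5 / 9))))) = -414207 / 200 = -2071.04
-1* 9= -9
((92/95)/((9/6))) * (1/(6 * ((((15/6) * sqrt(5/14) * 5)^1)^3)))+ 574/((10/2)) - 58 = 10304 * sqrt(70)/333984375+ 284/5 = 56.80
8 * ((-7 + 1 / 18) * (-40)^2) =-800000 / 9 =-88888.89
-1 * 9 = -9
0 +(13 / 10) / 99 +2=1993 / 990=2.01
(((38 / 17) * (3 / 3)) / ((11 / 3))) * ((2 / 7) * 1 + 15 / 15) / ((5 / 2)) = 2052 / 6545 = 0.31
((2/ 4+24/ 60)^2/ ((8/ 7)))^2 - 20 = -19.50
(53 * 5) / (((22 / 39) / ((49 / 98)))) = 10335 / 44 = 234.89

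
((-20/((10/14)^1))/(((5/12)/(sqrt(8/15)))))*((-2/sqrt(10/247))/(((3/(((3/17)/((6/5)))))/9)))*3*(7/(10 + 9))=14112*sqrt(741)/1615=237.86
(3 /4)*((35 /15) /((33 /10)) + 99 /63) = 1579 /924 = 1.71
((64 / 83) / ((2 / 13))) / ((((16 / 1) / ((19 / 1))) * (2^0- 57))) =-247 / 2324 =-0.11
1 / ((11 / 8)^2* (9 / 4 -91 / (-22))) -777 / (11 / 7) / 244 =-1465895 / 754204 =-1.94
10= 10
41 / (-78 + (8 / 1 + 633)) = 41 / 563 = 0.07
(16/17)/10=8/85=0.09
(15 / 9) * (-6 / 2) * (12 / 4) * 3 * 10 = -450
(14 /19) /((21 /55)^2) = 6050 /1197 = 5.05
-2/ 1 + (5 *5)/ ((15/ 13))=59/ 3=19.67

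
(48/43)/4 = 12/43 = 0.28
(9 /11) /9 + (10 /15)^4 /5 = 581 /4455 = 0.13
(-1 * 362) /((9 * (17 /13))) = -4706 /153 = -30.76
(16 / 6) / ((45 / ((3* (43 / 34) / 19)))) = 172 / 14535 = 0.01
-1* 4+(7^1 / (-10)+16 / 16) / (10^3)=-39997 / 10000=-4.00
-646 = -646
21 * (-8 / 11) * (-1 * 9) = 1512 / 11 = 137.45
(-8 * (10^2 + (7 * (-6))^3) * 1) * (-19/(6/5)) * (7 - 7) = 0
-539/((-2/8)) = 2156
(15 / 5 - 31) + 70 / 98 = -191 / 7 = -27.29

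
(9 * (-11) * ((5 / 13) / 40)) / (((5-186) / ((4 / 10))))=99 / 47060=0.00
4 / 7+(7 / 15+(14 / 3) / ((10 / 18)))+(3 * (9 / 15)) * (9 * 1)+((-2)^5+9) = 277 / 105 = 2.64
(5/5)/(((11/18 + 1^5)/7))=126/29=4.34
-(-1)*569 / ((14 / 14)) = 569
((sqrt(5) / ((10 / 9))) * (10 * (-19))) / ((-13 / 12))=2052 * sqrt(5) / 13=352.95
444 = 444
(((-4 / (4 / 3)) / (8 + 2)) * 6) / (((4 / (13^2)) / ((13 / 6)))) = -6591 / 40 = -164.78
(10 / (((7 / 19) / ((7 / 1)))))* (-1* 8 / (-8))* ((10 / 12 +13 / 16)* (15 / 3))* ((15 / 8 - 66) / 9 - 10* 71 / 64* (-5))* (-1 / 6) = -58051175 / 4608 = -12597.91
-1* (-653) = 653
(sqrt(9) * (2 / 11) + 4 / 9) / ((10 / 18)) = 98 / 55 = 1.78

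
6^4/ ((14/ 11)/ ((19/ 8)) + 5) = 270864/ 1157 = 234.11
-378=-378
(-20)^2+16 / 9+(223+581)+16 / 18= 3620 / 3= 1206.67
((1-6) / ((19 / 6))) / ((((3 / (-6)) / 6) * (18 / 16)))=320 / 19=16.84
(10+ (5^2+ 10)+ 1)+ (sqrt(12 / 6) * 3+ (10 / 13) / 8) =3 * sqrt(2)+ 2397 / 52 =50.34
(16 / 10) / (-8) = -1 / 5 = -0.20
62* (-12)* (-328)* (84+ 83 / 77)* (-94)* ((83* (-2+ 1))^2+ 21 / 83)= -85927555984625664 / 6391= -13445087777284.57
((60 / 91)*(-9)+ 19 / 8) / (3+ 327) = -0.01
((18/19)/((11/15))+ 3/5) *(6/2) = 5931/1045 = 5.68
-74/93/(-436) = 37/20274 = 0.00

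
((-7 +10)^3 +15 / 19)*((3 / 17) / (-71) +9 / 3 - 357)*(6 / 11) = -123056928 / 22933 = -5365.93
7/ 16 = 0.44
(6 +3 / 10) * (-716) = -4510.80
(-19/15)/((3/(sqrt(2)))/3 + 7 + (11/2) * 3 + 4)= -418/9069 + 38 * sqrt(2)/45345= -0.04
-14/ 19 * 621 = -8694/ 19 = -457.58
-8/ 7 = -1.14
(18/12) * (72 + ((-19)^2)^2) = 391179/2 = 195589.50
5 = 5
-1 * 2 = -2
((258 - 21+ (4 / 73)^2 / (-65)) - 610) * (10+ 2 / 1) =-1550419452 / 346385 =-4476.00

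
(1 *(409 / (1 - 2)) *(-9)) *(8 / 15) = 9816 / 5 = 1963.20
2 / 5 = 0.40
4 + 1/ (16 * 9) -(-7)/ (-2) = 73/ 144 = 0.51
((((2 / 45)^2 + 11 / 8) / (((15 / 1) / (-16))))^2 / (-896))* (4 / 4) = -497602249 / 206671500000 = -0.00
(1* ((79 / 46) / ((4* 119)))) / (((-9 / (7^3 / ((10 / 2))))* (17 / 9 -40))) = 79 / 109480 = 0.00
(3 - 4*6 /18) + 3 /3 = 8 /3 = 2.67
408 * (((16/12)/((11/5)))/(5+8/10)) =13600/319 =42.63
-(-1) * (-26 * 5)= -130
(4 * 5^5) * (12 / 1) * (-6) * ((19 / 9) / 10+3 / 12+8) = -7615000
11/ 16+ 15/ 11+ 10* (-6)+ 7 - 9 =-10551/ 176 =-59.95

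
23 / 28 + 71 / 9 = 2195 / 252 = 8.71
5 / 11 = 0.45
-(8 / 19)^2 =-64 / 361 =-0.18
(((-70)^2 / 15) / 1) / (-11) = -980 / 33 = -29.70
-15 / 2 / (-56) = 15 / 112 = 0.13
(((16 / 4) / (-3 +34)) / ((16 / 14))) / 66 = 7 / 4092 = 0.00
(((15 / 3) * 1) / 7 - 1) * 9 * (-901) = 16218 / 7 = 2316.86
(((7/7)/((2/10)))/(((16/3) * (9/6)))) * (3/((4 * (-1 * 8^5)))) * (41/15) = -41/1048576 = -0.00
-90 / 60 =-3 / 2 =-1.50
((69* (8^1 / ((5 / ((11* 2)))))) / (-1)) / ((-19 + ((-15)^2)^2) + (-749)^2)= -4048 / 1019345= -0.00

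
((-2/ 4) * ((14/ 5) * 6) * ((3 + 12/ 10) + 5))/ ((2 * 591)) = -322/ 4925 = -0.07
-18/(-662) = 9/331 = 0.03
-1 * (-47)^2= -2209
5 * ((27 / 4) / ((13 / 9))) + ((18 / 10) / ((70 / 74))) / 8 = 429579 / 18200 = 23.60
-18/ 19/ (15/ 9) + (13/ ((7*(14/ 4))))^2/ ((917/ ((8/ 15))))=-356575402/ 627489345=-0.57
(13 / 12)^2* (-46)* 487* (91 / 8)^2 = -3401839.47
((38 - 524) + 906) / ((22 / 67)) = 14070 / 11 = 1279.09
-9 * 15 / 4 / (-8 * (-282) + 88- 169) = -9 / 580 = -0.02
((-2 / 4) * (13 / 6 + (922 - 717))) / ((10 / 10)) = -1243 / 12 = -103.58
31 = 31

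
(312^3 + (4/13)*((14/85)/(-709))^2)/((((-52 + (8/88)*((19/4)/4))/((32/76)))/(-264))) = 533020654021378981675008/8192958078936475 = 65058389.03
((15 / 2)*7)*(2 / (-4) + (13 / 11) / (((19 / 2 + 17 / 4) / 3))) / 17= -6153 / 8228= -0.75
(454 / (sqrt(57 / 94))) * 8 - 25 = -25 + 3632 * sqrt(5358) / 57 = 4639.15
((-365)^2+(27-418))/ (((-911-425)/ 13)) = -863421/ 668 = -1292.55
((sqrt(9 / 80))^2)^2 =81 / 6400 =0.01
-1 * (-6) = 6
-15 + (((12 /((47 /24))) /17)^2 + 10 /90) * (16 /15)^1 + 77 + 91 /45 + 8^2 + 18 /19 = 42321705659 /327499713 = 129.23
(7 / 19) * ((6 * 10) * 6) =2520 / 19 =132.63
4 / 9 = 0.44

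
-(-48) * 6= 288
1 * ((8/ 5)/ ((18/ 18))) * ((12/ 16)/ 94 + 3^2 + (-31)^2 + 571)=579419/ 235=2465.61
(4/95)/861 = 4/81795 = 0.00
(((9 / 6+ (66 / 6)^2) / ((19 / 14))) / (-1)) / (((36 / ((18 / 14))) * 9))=-245 / 684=-0.36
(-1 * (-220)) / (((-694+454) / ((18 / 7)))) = -33 / 14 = -2.36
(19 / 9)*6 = 38 / 3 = 12.67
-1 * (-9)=9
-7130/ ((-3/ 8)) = 57040/ 3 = 19013.33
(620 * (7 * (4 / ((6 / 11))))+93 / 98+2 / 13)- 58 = 121424059 / 3822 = 31769.77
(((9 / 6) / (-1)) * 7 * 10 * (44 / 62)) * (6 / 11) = -1260 / 31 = -40.65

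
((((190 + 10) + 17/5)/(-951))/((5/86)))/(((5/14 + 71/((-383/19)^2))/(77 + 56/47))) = -2933727778716/5424621607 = -540.82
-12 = -12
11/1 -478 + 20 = -447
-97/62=-1.56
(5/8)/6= 5/48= 0.10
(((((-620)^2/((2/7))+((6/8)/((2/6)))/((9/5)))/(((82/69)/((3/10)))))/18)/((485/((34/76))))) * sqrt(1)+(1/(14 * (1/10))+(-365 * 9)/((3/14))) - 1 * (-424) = -2519939463343/169261120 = -14887.88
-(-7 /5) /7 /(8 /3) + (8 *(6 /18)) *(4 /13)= 1397 /1560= 0.90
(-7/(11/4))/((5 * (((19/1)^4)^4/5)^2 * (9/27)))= -420/915182939669762198945718301560961108095371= -0.00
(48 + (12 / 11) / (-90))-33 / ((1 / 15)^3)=-18368957 / 165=-111327.01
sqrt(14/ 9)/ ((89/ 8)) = 8 *sqrt(14)/ 267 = 0.11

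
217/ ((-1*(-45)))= 217/ 45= 4.82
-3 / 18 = -1 / 6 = -0.17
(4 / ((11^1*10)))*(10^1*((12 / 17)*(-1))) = -48 / 187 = -0.26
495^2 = 245025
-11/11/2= -1/2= -0.50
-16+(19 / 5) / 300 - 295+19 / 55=-5125591 / 16500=-310.64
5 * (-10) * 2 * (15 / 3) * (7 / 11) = -3500 / 11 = -318.18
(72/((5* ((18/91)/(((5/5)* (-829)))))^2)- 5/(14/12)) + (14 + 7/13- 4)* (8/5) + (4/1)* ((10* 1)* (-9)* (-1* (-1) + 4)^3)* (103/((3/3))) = 940868407712/20475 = 45952058.98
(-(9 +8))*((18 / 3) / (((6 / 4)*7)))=-68 / 7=-9.71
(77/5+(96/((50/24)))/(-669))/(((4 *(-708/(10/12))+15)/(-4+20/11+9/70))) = 45043217/4841363450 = 0.01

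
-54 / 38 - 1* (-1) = -8 / 19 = -0.42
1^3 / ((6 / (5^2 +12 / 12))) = 13 / 3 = 4.33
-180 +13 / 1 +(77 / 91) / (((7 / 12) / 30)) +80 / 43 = -475911 / 3913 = -121.62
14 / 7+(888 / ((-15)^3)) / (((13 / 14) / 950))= -156302 / 585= -267.18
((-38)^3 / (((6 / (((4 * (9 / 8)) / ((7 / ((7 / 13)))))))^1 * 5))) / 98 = -20577 / 3185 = -6.46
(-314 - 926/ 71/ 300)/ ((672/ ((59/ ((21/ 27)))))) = -197329217/ 5566400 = -35.45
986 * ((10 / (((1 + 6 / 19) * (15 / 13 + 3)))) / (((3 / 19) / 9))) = 4627298 / 45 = 102828.84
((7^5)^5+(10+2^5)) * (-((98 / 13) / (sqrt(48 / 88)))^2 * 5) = -698598881931853589671063.90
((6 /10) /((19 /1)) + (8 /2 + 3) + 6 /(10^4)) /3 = 668057 /285000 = 2.34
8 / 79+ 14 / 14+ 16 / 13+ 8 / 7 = 24981 / 7189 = 3.47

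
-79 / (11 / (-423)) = 33417 / 11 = 3037.91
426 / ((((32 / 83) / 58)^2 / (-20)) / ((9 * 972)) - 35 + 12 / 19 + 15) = -256391824195305 / 11657053534112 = -21.99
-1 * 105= -105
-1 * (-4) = 4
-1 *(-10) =10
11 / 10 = 1.10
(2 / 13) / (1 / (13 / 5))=2 / 5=0.40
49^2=2401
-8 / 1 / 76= -2 / 19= -0.11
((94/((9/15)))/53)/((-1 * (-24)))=235/1908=0.12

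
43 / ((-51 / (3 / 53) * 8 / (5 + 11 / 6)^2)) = -72283 / 259488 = -0.28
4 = 4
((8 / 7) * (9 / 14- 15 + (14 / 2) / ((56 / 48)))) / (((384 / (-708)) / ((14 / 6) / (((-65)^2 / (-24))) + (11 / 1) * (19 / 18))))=52039003 / 254800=204.23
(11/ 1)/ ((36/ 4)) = 11/ 9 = 1.22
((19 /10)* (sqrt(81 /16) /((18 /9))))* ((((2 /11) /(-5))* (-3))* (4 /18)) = 0.05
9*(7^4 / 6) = 7203 / 2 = 3601.50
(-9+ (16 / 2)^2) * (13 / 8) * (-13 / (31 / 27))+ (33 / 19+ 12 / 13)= -61825419 / 61256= -1009.30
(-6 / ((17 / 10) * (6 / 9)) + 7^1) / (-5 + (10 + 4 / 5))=5 / 17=0.29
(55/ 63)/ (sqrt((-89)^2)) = 55/ 5607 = 0.01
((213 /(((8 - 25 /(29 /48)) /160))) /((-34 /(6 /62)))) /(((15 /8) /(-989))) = -97744848 /63767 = -1532.84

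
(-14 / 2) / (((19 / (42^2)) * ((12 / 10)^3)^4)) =-83740234375 / 1148857344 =-72.89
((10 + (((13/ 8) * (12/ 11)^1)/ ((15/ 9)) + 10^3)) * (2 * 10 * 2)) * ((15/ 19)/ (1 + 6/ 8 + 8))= 8897360/ 2717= 3274.70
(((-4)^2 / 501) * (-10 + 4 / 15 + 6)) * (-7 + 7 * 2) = -0.83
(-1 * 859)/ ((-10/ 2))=859/ 5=171.80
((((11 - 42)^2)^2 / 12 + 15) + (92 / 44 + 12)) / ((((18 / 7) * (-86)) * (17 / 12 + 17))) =-71137997 / 3763188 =-18.90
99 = 99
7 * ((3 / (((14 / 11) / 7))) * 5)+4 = 1163 / 2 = 581.50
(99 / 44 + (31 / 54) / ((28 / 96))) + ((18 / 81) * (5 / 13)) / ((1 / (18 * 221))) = 86743 / 252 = 344.22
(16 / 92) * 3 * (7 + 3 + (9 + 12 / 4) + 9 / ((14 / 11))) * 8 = 19536 / 161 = 121.34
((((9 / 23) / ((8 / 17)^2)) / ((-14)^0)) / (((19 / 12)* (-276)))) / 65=-2601 / 41812160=-0.00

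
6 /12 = 1 /2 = 0.50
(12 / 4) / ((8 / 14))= 21 / 4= 5.25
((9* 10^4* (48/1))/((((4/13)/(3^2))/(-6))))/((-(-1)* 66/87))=-10993320000/11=-999392727.27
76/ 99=0.77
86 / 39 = 2.21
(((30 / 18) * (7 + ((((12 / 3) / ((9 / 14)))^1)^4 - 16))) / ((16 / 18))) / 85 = 9775447 / 297432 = 32.87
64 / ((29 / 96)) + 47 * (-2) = 3418 / 29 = 117.86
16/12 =4/3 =1.33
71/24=2.96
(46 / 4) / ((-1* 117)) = -23 / 234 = -0.10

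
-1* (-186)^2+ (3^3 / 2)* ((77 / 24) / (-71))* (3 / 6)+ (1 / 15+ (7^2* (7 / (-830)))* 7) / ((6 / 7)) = -293609455787 / 8485920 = -34599.60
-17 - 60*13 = -797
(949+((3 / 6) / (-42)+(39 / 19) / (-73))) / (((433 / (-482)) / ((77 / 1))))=-81338.80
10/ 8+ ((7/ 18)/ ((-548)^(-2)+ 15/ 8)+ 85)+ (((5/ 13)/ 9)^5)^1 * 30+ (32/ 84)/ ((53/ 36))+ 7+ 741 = 5097343991385219448555/ 6106679331126326316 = 834.72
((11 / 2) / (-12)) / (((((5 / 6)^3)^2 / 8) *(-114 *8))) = 0.01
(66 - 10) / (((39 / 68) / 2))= 7616 / 39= 195.28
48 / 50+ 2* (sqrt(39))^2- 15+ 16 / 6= 4997 / 75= 66.63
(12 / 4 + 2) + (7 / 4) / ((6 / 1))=127 / 24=5.29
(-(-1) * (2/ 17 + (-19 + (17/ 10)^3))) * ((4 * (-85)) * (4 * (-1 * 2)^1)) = -37996.64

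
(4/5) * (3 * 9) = 108/5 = 21.60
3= 3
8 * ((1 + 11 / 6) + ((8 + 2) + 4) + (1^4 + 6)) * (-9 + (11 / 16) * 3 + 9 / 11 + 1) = -11713 / 12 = -976.08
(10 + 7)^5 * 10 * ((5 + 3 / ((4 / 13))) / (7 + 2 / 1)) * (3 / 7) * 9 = 1256573445 / 14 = 89755246.07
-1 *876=-876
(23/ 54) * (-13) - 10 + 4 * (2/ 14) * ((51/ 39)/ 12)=-76043/ 4914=-15.47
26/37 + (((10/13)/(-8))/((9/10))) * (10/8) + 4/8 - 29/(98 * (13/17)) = 1157647/1696968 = 0.68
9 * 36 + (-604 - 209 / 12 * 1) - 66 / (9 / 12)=-385.42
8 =8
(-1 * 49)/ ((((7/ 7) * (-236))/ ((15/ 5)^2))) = 441/ 236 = 1.87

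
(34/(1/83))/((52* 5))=1411/130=10.85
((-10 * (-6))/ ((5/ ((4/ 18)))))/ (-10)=-4/ 15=-0.27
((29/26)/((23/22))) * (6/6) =319/299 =1.07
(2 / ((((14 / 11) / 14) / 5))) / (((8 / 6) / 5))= 825 / 2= 412.50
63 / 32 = 1.97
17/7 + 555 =557.43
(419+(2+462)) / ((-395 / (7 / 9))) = -6181 / 3555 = -1.74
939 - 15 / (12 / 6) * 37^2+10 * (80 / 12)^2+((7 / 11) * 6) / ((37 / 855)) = -64438211 / 7326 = -8795.82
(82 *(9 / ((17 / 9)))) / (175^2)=6642 / 520625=0.01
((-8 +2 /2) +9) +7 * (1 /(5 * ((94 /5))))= 195 /94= 2.07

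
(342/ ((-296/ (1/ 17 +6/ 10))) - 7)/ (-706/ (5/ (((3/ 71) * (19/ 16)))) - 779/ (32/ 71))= 5041568/ 1127349781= 0.00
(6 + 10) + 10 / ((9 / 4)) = 20.44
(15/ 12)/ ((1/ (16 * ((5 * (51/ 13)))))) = 5100/ 13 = 392.31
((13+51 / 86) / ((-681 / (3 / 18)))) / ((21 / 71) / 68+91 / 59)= -11892571 / 5529303909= -0.00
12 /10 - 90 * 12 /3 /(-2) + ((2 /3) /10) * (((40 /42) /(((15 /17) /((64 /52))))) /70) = 77912014 /429975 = 181.20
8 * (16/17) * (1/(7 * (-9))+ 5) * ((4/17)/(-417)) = -160768/7592319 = -0.02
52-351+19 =-280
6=6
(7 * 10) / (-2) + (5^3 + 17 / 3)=287 / 3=95.67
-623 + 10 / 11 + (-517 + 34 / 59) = -738896 / 649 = -1138.51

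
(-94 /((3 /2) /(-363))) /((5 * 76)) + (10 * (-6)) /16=21323 /380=56.11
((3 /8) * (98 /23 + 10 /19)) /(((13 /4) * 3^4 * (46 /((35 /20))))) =3661 /14111604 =0.00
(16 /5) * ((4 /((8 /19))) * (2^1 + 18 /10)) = 2888 /25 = 115.52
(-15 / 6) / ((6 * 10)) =-1 / 24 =-0.04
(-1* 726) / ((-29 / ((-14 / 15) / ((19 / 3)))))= -10164 / 2755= -3.69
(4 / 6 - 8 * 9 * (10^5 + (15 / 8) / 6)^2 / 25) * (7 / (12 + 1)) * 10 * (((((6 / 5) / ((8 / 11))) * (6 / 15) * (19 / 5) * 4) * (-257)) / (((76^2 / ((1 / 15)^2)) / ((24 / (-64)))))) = -54712969153187807 / 474240000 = -115369789.88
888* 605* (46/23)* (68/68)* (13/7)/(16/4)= 3492060/7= 498865.71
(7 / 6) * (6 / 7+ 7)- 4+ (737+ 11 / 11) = 4459 / 6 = 743.17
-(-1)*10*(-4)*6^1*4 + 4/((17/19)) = -16244/17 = -955.53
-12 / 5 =-2.40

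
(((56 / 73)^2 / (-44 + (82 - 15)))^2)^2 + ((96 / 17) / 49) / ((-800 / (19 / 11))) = -12841638600667878988697 / 51697783118735698200793075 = -0.00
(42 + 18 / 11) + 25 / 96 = 43.90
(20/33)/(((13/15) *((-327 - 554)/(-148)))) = 14800/125983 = 0.12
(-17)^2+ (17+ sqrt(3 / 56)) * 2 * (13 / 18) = 13 * sqrt(42) / 252+ 2822 / 9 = 313.89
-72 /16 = -9 /2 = -4.50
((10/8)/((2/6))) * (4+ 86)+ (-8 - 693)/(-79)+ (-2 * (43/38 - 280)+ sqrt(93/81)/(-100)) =904.10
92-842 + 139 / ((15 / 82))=148 / 15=9.87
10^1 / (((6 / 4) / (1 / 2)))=10 / 3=3.33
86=86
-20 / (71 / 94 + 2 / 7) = -2632 / 137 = -19.21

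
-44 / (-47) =44 / 47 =0.94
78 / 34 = 39 / 17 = 2.29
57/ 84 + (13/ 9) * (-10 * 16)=-58069/ 252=-230.43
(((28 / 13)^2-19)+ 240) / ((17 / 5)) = 190665 / 2873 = 66.36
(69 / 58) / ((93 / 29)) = 23 / 62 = 0.37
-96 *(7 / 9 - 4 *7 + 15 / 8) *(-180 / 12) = -36500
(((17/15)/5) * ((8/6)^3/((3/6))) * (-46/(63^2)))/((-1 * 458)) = 50048/1840524525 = 0.00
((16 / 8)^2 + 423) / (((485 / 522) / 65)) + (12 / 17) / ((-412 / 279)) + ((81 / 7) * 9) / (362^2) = 4654104383098827 / 155802011876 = 29871.91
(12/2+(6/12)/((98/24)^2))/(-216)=-2413/86436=-0.03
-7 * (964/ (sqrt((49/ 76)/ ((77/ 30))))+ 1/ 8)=-964 * sqrt(43890)/ 15-7/ 8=-13464.70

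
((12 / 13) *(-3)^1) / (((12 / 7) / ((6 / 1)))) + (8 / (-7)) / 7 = -6278 / 637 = -9.86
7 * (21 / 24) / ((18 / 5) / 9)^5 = 153125 / 256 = 598.14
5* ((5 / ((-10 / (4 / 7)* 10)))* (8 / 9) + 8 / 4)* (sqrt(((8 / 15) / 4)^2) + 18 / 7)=176648 / 6615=26.70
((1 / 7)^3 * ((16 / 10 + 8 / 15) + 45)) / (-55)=-101 / 40425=-0.00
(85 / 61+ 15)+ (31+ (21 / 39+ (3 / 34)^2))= 43946697 / 916708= 47.94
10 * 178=1780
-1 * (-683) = 683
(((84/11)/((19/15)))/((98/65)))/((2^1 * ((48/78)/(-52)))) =-494325/2926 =-168.94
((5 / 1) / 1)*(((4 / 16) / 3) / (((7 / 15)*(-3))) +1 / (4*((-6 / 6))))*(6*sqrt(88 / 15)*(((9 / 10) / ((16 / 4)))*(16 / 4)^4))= -2496*sqrt(330) / 35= -1295.49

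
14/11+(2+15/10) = 105/22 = 4.77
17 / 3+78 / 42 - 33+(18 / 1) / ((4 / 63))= 258.02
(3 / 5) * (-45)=-27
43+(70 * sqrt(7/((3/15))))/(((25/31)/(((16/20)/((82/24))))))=43+20832 * sqrt(35)/1025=163.24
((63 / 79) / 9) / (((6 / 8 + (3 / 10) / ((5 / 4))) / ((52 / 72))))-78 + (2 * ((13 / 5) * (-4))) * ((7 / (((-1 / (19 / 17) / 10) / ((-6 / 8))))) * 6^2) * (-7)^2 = -2576293493072 / 1196613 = -2152988.05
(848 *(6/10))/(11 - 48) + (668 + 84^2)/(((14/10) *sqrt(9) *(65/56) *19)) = 9546416/137085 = 69.64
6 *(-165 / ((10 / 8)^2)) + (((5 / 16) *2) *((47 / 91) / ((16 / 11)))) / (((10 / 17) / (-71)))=-76921823 / 116480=-660.39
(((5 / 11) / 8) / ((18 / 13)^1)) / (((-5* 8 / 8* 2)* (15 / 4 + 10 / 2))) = -13 / 27720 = -0.00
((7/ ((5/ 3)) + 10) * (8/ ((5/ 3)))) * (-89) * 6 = -909936/ 25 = -36397.44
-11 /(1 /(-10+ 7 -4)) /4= 77 /4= 19.25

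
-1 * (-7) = 7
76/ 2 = 38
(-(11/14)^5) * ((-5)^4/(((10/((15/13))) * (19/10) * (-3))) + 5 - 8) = 311311583/66421264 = 4.69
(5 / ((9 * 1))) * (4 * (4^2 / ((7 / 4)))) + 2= 1406 / 63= 22.32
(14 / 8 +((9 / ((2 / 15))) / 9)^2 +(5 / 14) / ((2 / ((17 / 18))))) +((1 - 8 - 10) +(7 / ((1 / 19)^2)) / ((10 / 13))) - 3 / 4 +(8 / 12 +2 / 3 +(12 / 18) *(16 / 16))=8385347 / 2520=3327.52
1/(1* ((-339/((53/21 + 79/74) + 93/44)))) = -195043/11589732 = -0.02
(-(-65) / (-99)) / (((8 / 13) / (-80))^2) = -1098500 / 99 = -11095.96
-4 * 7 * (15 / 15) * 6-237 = -405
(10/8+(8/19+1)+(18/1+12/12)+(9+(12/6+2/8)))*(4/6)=417/19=21.95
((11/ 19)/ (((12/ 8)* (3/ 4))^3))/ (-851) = -5632/ 11787201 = -0.00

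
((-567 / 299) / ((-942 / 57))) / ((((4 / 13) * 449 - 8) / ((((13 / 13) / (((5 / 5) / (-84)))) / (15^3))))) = -0.00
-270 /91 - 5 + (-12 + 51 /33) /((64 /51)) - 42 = -3734803 /64064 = -58.30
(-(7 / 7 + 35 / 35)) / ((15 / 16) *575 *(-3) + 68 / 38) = 608 / 491081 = 0.00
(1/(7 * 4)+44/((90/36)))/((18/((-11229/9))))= -3080489/2520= -1222.42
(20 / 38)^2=100 / 361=0.28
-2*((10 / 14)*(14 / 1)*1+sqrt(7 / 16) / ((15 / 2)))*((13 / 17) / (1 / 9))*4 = -9360 / 17 - 156*sqrt(7) / 85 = -555.44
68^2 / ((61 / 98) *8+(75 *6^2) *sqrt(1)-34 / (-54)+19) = 3058776 / 1802329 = 1.70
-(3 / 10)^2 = -9 / 100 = -0.09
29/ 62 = 0.47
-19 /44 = -0.43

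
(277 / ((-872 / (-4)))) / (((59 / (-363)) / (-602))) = 30265851 / 6431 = 4706.24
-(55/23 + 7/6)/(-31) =491/4278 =0.11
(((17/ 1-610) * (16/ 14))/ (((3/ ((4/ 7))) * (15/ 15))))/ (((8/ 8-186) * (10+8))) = 9488/ 244755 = 0.04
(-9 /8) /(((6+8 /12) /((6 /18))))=-0.06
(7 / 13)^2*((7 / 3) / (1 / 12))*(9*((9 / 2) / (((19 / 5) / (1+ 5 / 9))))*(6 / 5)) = 518616 / 3211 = 161.51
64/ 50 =32/ 25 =1.28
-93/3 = -31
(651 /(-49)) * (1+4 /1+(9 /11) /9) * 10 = -676.36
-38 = -38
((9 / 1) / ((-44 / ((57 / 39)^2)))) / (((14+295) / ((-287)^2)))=-89205627 / 765908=-116.47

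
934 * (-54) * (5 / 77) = -252180 / 77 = -3275.06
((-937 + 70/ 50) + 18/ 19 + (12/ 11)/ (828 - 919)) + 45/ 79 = -7017393353/ 7512505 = -934.09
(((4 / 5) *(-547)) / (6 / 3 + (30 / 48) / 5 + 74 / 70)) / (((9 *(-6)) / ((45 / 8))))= 14.32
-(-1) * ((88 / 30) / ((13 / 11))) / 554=242 / 54015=0.00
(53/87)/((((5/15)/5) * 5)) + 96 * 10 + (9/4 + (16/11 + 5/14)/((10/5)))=2154808/2233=964.98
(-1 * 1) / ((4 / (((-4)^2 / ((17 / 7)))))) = -28 / 17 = -1.65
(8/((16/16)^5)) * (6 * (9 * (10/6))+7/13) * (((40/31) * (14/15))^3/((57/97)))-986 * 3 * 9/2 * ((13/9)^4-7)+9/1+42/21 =66867538803815/1788085611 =37396.16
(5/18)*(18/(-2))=-5/2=-2.50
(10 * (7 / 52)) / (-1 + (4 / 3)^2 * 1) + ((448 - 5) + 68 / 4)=12005 / 26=461.73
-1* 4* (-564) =2256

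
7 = 7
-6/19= -0.32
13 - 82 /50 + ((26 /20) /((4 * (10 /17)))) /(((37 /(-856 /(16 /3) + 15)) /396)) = -251309 /296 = -849.02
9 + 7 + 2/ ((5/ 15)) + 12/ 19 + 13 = 677/ 19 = 35.63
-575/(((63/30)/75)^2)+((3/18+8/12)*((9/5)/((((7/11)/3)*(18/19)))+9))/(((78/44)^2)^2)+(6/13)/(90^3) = -124708671253824347/170037913500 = -733416.85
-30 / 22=-15 / 11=-1.36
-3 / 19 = -0.16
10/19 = 0.53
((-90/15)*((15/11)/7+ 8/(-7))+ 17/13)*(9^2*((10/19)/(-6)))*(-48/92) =11344860/437437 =25.93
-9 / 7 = -1.29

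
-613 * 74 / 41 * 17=-771154 / 41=-18808.63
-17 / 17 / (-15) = 0.07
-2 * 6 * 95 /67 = -1140 /67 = -17.01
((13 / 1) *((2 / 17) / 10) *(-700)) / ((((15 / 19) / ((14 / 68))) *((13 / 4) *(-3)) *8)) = 931 / 2601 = 0.36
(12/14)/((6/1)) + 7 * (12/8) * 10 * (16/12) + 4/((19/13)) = 19003/133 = 142.88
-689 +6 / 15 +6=-3413 / 5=-682.60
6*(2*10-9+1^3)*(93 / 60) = 558 / 5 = 111.60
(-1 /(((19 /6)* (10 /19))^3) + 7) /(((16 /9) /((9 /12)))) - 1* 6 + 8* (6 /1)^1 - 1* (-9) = 26931 /500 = 53.86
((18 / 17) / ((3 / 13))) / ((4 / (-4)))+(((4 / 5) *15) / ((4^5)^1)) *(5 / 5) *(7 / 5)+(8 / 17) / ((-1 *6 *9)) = -2691161 / 587520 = -4.58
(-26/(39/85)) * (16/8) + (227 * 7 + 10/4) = 8869/6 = 1478.17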